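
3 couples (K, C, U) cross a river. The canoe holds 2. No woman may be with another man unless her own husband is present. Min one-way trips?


Label couples K, C, U (H = husband, W = wife).
Counting alone: 6 people, the canoe carries 2 and someone must bring it back, so each round trip nets at most +1 on the far side until the last crossing → at least 9 trips. The jealousy constraint makes 9 impossible; the shortest valid schedule has 11:
1. WK+WC →  (far: WK,WC; near: HK,HC,HU,WU)
2. WK ←       (far: WC; near: HK,HC,HU,WK,WU)
3. WK+WU →  (far: WK,WC,WU; near: HK,HC,HU)
4. WK ←       (far: WC,WU; near: HK,HC,HU,WK)
5. HC+HU →  (far: HC,WC,HU,WU; near: HK,WK)
6. HC+WC ←  (far: HU,WU; near: HK,WK,HC,WC)
7. HK+HC →  (far: HK,HC,HU,WU; near: WK,WC)
8. WU ←       (far: HK,HC,HU; near: WK,WC,WU)
9. WK+WC →  (far: HK,WK,HC,WC,HU; near: WU)
10. HU ←      (far: HK,WK,HC,WC; near: HU,WU)
11. HU+WU → (far: all six; near: empty)
In every state each wife is either with her husband or with no other man.
Minimum trips = 11

11


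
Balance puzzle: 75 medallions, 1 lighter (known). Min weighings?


Each weighing has 3 outcomes (left heavy / balance / right heavy), so k weighings distinguish at most 3^k cases; splitting into three near-equal groups achieves this.
Need 3^k ≥ 75: 3^3 = 27 < 75 ≤ 3^4 = 81
k = ⌈log₃(75)⌉ = 4

4


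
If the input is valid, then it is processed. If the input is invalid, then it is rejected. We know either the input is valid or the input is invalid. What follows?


Constructive dilemma: (P → Q) ∧ (R → S), P ∨ R ⊢ Q ∨ S
Premise 1: the input is valid → it is processed
Premise 2: the input is invalid → it is rejected
Premise 3: the input is valid ∨ the input is invalid
Case 1: Assuming the input is valid, then by Premise 1, it is processed.
Case 2: Assuming the input is invalid, then by Premise 2, it is rejected.
Since one of the input is valid or the input is invalid must hold, we get it is processed or it is rejected.

It is processed or it is rejected.


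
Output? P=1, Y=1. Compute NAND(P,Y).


P AND Y = 1
NOT(1) = 0

0


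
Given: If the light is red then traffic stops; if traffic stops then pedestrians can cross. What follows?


Hypothetical syllogism: P → Q, Q → R ⊢ P → R
Premise 1: the light is red → traffic stops
Premise 2: traffic stops → pedestrians can cross
Chain the implications: the middle term (traffic stops) links the two.
Conclusion: If the light is red, then pedestrians can cross.

If the light is red, then pedestrians can cross.


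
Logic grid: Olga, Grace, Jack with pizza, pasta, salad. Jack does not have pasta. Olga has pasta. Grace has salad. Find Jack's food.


From clues:
  Olga → pasta
  Grace → salad
By elimination, Jack gets the remaining.

pizza


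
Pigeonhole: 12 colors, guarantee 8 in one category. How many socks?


Pigeonhole: to guarantee k in one of n categories, need (k-1)×n + 1.
k = 8, n = 12
Minimum = (8-1) × 12 + 1 = 7 × 12 + 1

85


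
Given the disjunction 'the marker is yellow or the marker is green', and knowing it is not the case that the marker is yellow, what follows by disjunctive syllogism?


Disjunctive syllogism: P ∨ Q, ¬P ⊢ Q
Disjunction: the marker is yellow ∨ the marker is green
We know it is not the case that the marker is yellow.
By disjunctive syllogism, the other disjunct must be true.

The marker is green


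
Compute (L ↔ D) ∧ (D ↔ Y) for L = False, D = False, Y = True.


L = False, D = False, Y = True
Step 1: L ↔ D is true when L and D have the same value. Result: True
Step 2: D ↔ Y is true when D and Y have the same value. Result: False
Step 3: True ∧ False = False

False


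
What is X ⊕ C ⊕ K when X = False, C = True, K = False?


X = False, C = True, K = False
Step 1: X ⊕ C = False XOR True = True
Step 2: True ⊕ K = True XOR False = True
XOR is true when an odd number of operands are true.

True


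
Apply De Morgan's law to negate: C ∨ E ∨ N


De Morgan's law: ¬(P ∨ Q ∨ R) ≡ ¬P ∧ ¬Q ∧ ¬R
¬(C ∨ E ∨ N) = ¬C ∧ ¬E ∧ ¬N

¬C ∧ ¬E ∧ ¬N


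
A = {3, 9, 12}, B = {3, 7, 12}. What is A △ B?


A = {3, 9, 12}
B = {3, 7, 12}
Operation: symmetric difference
In A only: [9], in B only: [7]

{7, 9}


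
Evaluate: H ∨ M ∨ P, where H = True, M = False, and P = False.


H = True, M = False, P = False
Step 1: H ∨ M = True OR False = True
Step 2: True ∨ P = True OR False = True
OR is true when at least one operand is true.

True


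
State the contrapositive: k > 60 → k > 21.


Original: If k > 60, then k > 21
Contrapositive: If ¬Q, then ¬P
Negate Q: not (k > 21)
Negate P: not (k > 60)

If not (k > 21), then not (k > 60).


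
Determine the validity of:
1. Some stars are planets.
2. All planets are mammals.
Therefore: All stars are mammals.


Premise 1: Some stars are planets.
Premise 2: All planets are mammals.
Conclusion: All stars are mammals.
Fallacy: illicit minor. The minor term (stars) is distributed in the conclusion ('All stars ...') but undistributed in its premise ('Some stars are planets' doesn't cover all stars).
Only 'Some stars are mammals' follows, not 'All'.

Invalid


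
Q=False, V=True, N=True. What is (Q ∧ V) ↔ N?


Q = False, V = True, N = True
Expression: (Q ∧ V) ↔ N
Step 1: Q ∧ V = False AND True = False
Step 2: (False) ↔ N = (False iff True) = False

False


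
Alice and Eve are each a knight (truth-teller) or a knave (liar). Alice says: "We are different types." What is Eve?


Alice says: "We are different types."
Case 1: Alice is a Knight (truth-teller)
  Statement is true → they ARE different → Eve is a Knave
Case 2: Alice is a Knave (liar)
  Statement is false → they are NOT different → Eve is a Knave
In both cases, Eve is a Knave.

Knave


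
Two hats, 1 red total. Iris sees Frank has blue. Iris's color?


Total red = 1, Frank = blue
Red accounted for: 0
Remaining for Iris: 1
Iris's hat is red.

red


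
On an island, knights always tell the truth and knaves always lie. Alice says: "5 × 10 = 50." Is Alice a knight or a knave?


Statement: "5 × 10 = 50."
Actual: 5 × 10 = 50
Claimed: 50
Statement is TRUE → Alice tells the truth → Knight

Knight


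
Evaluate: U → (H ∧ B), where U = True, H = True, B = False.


U = True, H = True, B = False
Step 1: H ∧ B = True AND False = False
Step 2: U → (False): false only when U=True and consequent=False.
Result: False

False


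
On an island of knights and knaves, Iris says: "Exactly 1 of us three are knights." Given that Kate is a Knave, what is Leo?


Iris claims exactly 1 knights among Iris, Kate, Leo.
Given: Kate is a Knave.

Case 1: Iris is a Knight (tells truth)
  Then exactly 1 of the three are knights.
  Counting Iris, Kate: 1 knight(s) so far. Need 0 more → Leo = Knave.
Case 2: Iris is a Knave (lies)
  Then the count is NOT 1.
  If Leo = Knight, count = 1 = 1 → claim would be true, contradicts lie.
  If Leo = Knave, count = 0 ≠ 1 → lie confirmed ✓

Leo is a Knave.

Knave


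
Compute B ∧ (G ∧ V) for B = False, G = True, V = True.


B = False, G = True, V = True
Step 1: G ∧ V = True AND True = True
Step 2: B ∧ True = False AND True = False
AND is true only when ALL operands are true.

False


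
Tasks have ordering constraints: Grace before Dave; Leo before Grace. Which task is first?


Constraints: Grace before Dave; Leo before Grace
The first task can have nothing scheduled before it, so it must never appear on the right of a 'before'.
Tasks appearing after some 'before': Dave, Grace.
The only task not in that list is Leo → it is first.

Leo


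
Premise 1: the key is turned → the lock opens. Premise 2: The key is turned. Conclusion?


Modus ponens: P → Q, P ⊢ Q
P: the key is turned
Q: the lock opens
We have P → Q and P is true.
By modus ponens, Q must be true.

The lock opens


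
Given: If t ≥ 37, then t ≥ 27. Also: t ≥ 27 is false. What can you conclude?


Modus tollens: P → Q, ¬Q ⊢ ¬P
P: t ≥ 37
Q: t ≥ 27
We have P → Q and Q is false.
By modus tollens, P must be false.

It is not the case that t ≥ 37


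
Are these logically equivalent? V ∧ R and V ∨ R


Expression 1: V ∧ R
Expression 2: V ∨ R
Truth table (V R | Expr1 Expr2):
  T T |   T     T
  T F |   F     T   ← differ
  F T |   F     T   ← differ
  F F |   F     F
Counterexample: V=T, R=F gives Expr1 = F but Expr2 = T, so the expressions are NOT logically equivalent.

No


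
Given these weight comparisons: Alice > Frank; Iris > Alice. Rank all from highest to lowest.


Constraints: Alice > Frank; Iris > Alice
Method: at each step, the next-highest is the one remaining person who never appears on the smaller side of a constraint between remaining people.
  Step 1: remaining {Frank, Alice, Iris}; on the smaller side: {Frank, Alice} → Iris is next (Iris > Alice).
  Step 2: remaining {Frank, Alice}; on the smaller side: {Frank} → Alice is next (Alice > Frank).
  Step 3: only Frank remains → lowest.
Final ranking (highest to lowest):

Iris > Alice > Frank


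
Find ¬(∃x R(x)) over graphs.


Original: ∃x R(x)
Rule: ¬∀→∃, ¬∃→∀, negate predicate.
Negation: ∀x ¬R(x)

∀x ¬R(x)


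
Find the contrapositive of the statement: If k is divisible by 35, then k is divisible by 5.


Original: If k is divisible by 35, then k is divisible by 5
Contrapositive: If ¬Q, then ¬P
Negate Q: not (k is divisible by 5)
Negate P: not (k is divisible by 35)

If not (k is divisible by 5), then not (k is divisible by 35).


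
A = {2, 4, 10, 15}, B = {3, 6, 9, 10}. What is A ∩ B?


A = {2, 4, 10, 15}
B = {3, 6, 9, 10}
Operation: intersection
Elements in both: 10

{10}


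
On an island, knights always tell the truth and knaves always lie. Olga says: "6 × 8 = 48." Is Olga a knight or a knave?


Statement: "6 × 8 = 48."
Actual: 6 × 8 = 48
Claimed: 48
Statement is TRUE → Olga tells the truth → Knight

Knight


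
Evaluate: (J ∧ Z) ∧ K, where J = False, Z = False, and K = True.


J = False, Z = False, K = True
Step 1: J ∧ Z = False AND False = False
Step 2: False ∧ K = False AND True = False
AND is true only when ALL operands are true.

False


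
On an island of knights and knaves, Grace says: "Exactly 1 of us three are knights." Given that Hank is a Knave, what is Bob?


Grace claims exactly 1 knights among Grace, Hank, Bob.
Given: Hank is a Knave.

Case 1: Grace is a Knight (tells truth)
  Then exactly 1 of the three are knights.
  Counting Grace, Hank: 1 knight(s) so far. Need 0 more → Bob = Knave.
Case 2: Grace is a Knave (lies)
  Then the count is NOT 1.
  If Bob = Knight, count = 1 = 1 → claim would be true, contradicts lie.
  If Bob = Knave, count = 0 ≠ 1 → lie confirmed ✓

Bob is a Knave.

Knave


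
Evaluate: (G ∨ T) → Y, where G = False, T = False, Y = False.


G = False, T = False, Y = False
Step 1: G ∨ T = False OR False = False
Step 2: (False) → Y: false only when antecedent=True and Y=False.
Result: True

True


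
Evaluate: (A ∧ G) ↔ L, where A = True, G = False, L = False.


A = True, G = False, L = False
Step 1: A ∧ G = True AND False = False
Step 2: (False) ↔ L: true when both sides have same truth value.
Result: False ↔ False = True

True


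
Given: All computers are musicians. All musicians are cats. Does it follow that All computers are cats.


Premise 1: All computers are musicians.
Premise 2: All musicians are cats.
Conclusion: All computers are cats.
Barbara syllogism (AAA-1): All A are B, All B are C → All A are C.
Middle term (musicians) distributed in premise 2.

Valid


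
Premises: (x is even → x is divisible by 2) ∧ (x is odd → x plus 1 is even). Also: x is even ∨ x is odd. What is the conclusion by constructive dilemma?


Constructive dilemma: (P → Q) ∧ (R → S), P ∨ R ⊢ Q ∨ S
Premise 1: x is even → x is divisible by 2
Premise 2: x is odd → x plus 1 is even
Premise 3: x is even ∨ x is odd
Case 1: Assuming x is even, then by Premise 1, x is divisible by 2.
Case 2: Assuming x is odd, then by Premise 2, x plus 1 is even.
Since one of x is even or x is odd must hold, we get x is divisible by 2 or x plus 1 is even.

x is divisible by 2 or x plus 1 is even.


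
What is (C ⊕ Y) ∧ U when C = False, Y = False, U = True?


C = False, Y = False, U = True
Step 1: C ⊕ Y = False XOR False = False
Step 2: False ∧ U = False AND True = False
XOR true when exactly one of C,Y is true; then AND with U.

False


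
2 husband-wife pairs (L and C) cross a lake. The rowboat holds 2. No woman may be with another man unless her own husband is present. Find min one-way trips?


Label couples L and C.
1. WL+WC → (far: WL,WC; near: HL,HC)
2. WL ←   (far: WC; near: HL,HC,WL)
3. HL+HC → (far: HL,HC,WC; near: WL)
4. HL ←   (far: HC,WC; near: HL,WL)  — HL returns, since WL is alone on near bank
5. HL+WL → (far: all four; near: empty)
Every state respects the constraint.
Minimum trips = 5

5


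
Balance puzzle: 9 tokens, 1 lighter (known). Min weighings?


Each weighing has 3 outcomes (left heavy / balance / right heavy), so k weighings distinguish at most 3^k cases; splitting into three near-equal groups achieves this.
Need 3^k ≥ 9: 3^1 = 3 < 9 ≤ 3^2 = 9
k = ⌈log₃(9)⌉ = 2

2


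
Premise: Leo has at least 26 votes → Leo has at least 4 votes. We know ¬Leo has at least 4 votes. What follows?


Modus tollens: P → Q, ¬Q ⊢ ¬P
P: Leo has at least 26 votes
Q: Leo has at least 4 votes
We have P → Q and Q is false.
By modus tollens, P must be false.

It is not the case that Leo has at least 26 votes


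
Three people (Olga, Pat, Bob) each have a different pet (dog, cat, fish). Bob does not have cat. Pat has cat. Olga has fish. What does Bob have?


From clues:
  Pat → cat
  Olga → fish
By elimination, Bob gets the remaining.

dog


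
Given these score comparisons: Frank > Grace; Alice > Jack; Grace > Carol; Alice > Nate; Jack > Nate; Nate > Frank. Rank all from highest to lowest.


Constraints: Frank > Grace; Alice > Jack; Grace > Carol; Alice > Nate; Jack > Nate; Nate > Frank
Method: at each step, the next-highest is the one remaining person who never appears on the smaller side of a constraint between remaining people.
  Step 1: remaining {Nate, Carol, Jack, Grace, Frank, Alice}; on the smaller side: {Nate, Carol, Jack, Grace, Frank} → Alice is next (Alice > Jack; Alice > Nate).
  Step 2: remaining {Nate, Carol, Jack, Grace, Frank}; on the smaller side: {Nate, Carol, Grace, Frank} → Jack is next (Jack > Nate).
  Step 3: remaining {Nate, Carol, Grace, Frank}; on the smaller side: {Carol, Grace, Frank} → Nate is next (Nate > Frank).
  Step 4: remaining {Carol, Grace, Frank}; on the smaller side: {Carol, Grace} → Frank is next (Frank > Grace).
  Step 5: remaining {Carol, Grace}; on the smaller side: {Carol} → Grace is next (Grace > Carol).
  Step 6: only Carol remains → lowest.
Final ranking (highest to lowest):

Alice > Jack > Nate > Frank > Grace > Carol


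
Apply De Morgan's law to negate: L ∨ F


De Morgan's law: ¬(P ∨ Q) ≡ ¬P ∧ ¬Q
¬(L ∨ F) = ¬L ∧ ¬F

¬L ∧ ¬F


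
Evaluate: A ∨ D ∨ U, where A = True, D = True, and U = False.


A = True, D = True, U = False
Step 1: A ∨ D = True OR True = True
Step 2: True ∨ U = True OR False = True
OR is true when at least one operand is true.

True


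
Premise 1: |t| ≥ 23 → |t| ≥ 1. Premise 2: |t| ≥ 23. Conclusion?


Modus ponens: P → Q, P ⊢ Q
P: |t| ≥ 23
Q: |t| ≥ 1
We have P → Q and P is true.
By modus ponens, Q must be true.

|t| ≥ 1


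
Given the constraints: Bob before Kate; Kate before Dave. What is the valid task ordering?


Constraints: Bob before Kate; Kate before Dave
Method: repeatedly schedule the remaining task that has no remaining task required before it.
  Step 1: remaining {Kate, Dave, Bob}; every task except Bob still has a predecessor pending → schedule Bob.
  Step 2: remaining {Kate, Dave}; every task except Kate still has a predecessor pending → schedule Kate.
  Step 3: only Dave remains → schedule Dave.
Resulting order:

Bob → Kate → Dave


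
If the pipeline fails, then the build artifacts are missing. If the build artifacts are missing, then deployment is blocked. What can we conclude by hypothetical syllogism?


Hypothetical syllogism: P → Q, Q → R ⊢ P → R
Premise 1: the pipeline fails → the build artifacts are missing
Premise 2: the build artifacts are missing → deployment is blocked
Chain the implications: the middle term (the build artifacts are missing) links the two.
Conclusion: If the pipeline fails, then deployment is blocked.

If the pipeline fails, then deployment is blocked.


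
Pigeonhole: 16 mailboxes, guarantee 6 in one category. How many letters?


Pigeonhole: to guarantee k in one of n categories, need (k-1)×n + 1.
k = 6, n = 16
Minimum = (6-1) × 16 + 1 = 5 × 16 + 1

81


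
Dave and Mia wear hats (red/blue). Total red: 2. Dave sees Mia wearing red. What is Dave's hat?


Total red = 2, Mia = red
Red accounted for: 1
Remaining for Dave: 1
Dave's hat is red.

red


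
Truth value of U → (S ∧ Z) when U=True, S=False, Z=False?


U = True, S = False, Z = False
Expression: U → (S ∧ Z)
Step 1: S ∧ Z = False AND False = False
Step 2: U → (False) = True → False = False

False


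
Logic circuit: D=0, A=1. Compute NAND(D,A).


D AND A = 0
NOT(0) = 1

1


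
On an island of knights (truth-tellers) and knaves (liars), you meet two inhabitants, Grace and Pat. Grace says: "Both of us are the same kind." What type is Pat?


Grace says: "Both of us are the same kind."
Case 1: Grace is a Knight (truth-teller)
  Statement is true → they ARE the same → Pat is also a Knight
Case 2: Grace is a Knave (liar)
  Statement is false → they are NOT the same → Pat is a Knight
In both cases, Pat is a Knight.

Knight


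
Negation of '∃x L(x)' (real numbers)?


Original: ∃x L(x)
Rule: ¬∀→∃, ¬∃→∀, negate predicate.
Negation: ∀x ¬L(x)

∀x ¬L(x)


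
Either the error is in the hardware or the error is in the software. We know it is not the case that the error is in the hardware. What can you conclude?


Disjunctive syllogism: P ∨ Q, ¬P ⊢ Q
Disjunction: the error is in the hardware ∨ the error is in the software
We know it is not the case that the error is in the hardware.
By disjunctive syllogism, the other disjunct must be true.

The error is in the software


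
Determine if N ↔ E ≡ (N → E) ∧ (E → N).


Expression 1: N ↔ E
Expression 2: (N → E) ∧ (E → N)
Truth table (N E | Expr1 Expr2):
  T T |   T     T
  T F |   F     F
  F T |   F     F
  F F |   T     T
All 4 rows agree, so the expressions are logically equivalent.

Yes


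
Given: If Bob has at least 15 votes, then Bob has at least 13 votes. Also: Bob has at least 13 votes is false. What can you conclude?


Modus tollens: P → Q, ¬Q ⊢ ¬P
P: Bob has at least 15 votes
Q: Bob has at least 13 votes
We have P → Q and Q is false.
By modus tollens, P must be false.

It is not the case that Bob has at least 15 votes


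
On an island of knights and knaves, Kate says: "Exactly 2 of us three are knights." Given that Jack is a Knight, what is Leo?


Kate claims exactly 2 knights among Kate, Jack, Leo.
Given: Jack is a Knight.

Case 1: Kate is a Knight (tells truth)
  Then exactly 2 of the three are knights.
  Counting Kate, Jack: 2 knight(s) so far. Need 0 more → Leo = Knave.
Case 2: Kate is a Knave (lies)
  Then the count is NOT 2.
  If Leo = Knight, count = 2 = 2 → claim would be true, contradicts lie.
  If Leo = Knave, count = 1 ≠ 2 → lie confirmed ✓

Leo is a Knave.

Knave


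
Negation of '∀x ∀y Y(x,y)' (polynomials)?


Original: ∀x ∀y Y(x,y)
Rule: ¬∀→∃, ¬∃→∀, negate predicate.
Negation: ∃x ∃y ¬Y(x,y)

∃x ∃y ¬Y(x,y)


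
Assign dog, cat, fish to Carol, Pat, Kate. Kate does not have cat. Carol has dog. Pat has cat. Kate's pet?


From clues:
  Carol → dog
  Pat → cat
By elimination, Kate gets the remaining.

fish


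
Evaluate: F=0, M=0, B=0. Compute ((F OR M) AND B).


F OR M = 0|0 = 0
0 AND 0 = 0

0


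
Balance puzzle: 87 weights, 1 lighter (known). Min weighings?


Each weighing has 3 outcomes (left heavy / balance / right heavy), so k weighings distinguish at most 3^k cases; splitting into three near-equal groups achieves this.
Need 3^k ≥ 87: 3^4 = 81 < 87 ≤ 3^5 = 243
k = ⌈log₃(87)⌉ = 5

5


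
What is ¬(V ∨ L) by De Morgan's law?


De Morgan's law: ¬(P ∨ Q) ≡ ¬P ∧ ¬Q
¬(V ∨ L) = ¬V ∧ ¬L

¬V ∧ ¬L


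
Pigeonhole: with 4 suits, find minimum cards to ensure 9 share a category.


Pigeonhole: to guarantee k in one of n categories, need (k-1)×n + 1.
k = 9, n = 4
Minimum = (9-1) × 4 + 1 = 8 × 4 + 1

33


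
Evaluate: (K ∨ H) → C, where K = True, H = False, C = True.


K = True, H = False, C = True
Step 1: K ∨ H = True OR False = True
Step 2: (True) → C: false only when antecedent=True and C=False.
Result: True

True


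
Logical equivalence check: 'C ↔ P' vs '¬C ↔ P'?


Expression 1: C ↔ P
Expression 2: ¬C ↔ P
Truth table (C P | Expr1 Expr2):
  T T |   T     F   ← differ
  T F |   F     T   ← differ
  F T |   F     T   ← differ
  F F |   T     F   ← differ
Counterexample: C=T, P=T gives Expr1 = T but Expr2 = F, so the expressions are NOT logically equivalent.

No


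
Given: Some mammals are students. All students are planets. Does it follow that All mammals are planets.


Premise 1: Some mammals are students.
Premise 2: All students are planets.
Conclusion: All mammals are planets.
Fallacy: illicit minor. The minor term (mammals) is distributed in the conclusion ('All mammals ...') but undistributed in its premise ('Some mammals are students' doesn't cover all mammals).
Only 'Some mammals are planets' follows, not 'All'.

Invalid


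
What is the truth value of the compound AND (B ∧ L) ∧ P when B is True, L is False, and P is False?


B = True, L = False, P = False
Step 1: B ∧ L = True AND False = False
Step 2: False ∧ P = False AND False = False
AND is true only when ALL operands are true.

False


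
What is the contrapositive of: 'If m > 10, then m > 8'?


Original: If m > 10, then m > 8
Contrapositive: If ¬Q, then ¬P
Negate Q: not (m > 8)
Negate P: not (m > 10)

If not (m > 8), then not (m > 10).


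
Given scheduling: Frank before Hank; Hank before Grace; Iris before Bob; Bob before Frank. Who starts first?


Constraints: Frank before Hank; Hank before Grace; Iris before Bob; Bob before Frank
The first task can have nothing scheduled before it, so it must never appear on the right of a 'before'.
Tasks appearing after some 'before': Hank, Grace, Bob, Frank.
The only task not in that list is Iris → it is first.

Iris


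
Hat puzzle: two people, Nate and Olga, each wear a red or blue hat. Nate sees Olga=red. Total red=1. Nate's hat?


Total red = 1, Olga = red
Red accounted for: 1
Remaining for Nate: 0
Nate's hat is blue.

blue


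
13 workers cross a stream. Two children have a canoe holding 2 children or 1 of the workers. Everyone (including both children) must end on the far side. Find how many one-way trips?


Per crossing of one of the workers: children→, one←, one of the workers→, one← = 4 trips
13 × 4 = 52, + 1 final children→ = 53
Minimum trips = 53

53


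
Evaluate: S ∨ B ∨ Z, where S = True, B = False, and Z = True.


S = True, B = False, Z = True
Step 1: S ∨ B = True OR False = True
Step 2: True ∨ Z = True OR True = True
OR is true when at least one operand is true.

True


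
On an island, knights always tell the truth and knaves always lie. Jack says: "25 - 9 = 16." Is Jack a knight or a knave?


Statement: "25 - 9 = 16."
Actual: 25 - 9 = 16
Claimed: 16
Statement is TRUE → Jack tells the truth → Knight

Knight


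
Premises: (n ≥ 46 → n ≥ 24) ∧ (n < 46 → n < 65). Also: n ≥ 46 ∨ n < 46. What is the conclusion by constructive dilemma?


Constructive dilemma: (P → Q) ∧ (R → S), P ∨ R ⊢ Q ∨ S
Premise 1: n ≥ 46 → n ≥ 24
Premise 2: n < 46 → n < 65
Premise 3: n ≥ 46 ∨ n < 46
Case 1: Assuming n ≥ 46, then by Premise 1, n ≥ 24.
Case 2: Assuming n < 46, then by Premise 2, n < 65.
Since one of n ≥ 46 or n < 46 must hold, we get n ≥ 24 or n < 65.

n ≥ 24 or n < 65.


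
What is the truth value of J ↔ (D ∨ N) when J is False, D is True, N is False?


J = False, D = True, N = False
Step 1: D ∨ N = True OR False = True
Step 2: J ↔ (True): true when both sides have same truth value.
Result: False ↔ True = False

False


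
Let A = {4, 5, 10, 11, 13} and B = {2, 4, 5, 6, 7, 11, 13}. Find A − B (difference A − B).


A = {4, 5, 10, 11, 13}
B = {2, 4, 5, 6, 7, 11, 13}
Operation: difference A − B
In A but not B: 10

{10}


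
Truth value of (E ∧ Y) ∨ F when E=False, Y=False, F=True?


E = False, Y = False, F = True
Expression: (E ∧ Y) ∨ F
Step 1: E ∧ Y = False AND False = False
Step 2: (False) ∨ F = False OR True = True

True


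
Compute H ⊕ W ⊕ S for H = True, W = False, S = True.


H = True, W = False, S = True
Step 1: H ⊕ W = True XOR False = True
Step 2: True ⊕ S = True XOR True = False
XOR is true when an odd number of operands are true.

False


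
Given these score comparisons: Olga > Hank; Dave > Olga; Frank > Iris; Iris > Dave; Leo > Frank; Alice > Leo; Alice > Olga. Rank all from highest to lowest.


Constraints: Olga > Hank; Dave > Olga; Frank > Iris; Iris > Dave; Leo > Frank; Alice > Leo; Alice > Olga
Method: at each step, the next-highest is the one remaining person who never appears on the smaller side of a constraint between remaining people.
  Step 1: remaining {Iris, Frank, Dave, Alice, Olga, Hank, Leo}; on the smaller side: {Iris, Frank, Dave, Olga, Hank, Leo} → Alice is next (Alice > Leo; Alice > Olga).
  Step 2: remaining {Iris, Frank, Dave, Olga, Hank, Leo}; on the smaller side: {Iris, Frank, Dave, Olga, Hank} → Leo is next (Leo > Frank).
  Step 3: remaining {Iris, Frank, Dave, Olga, Hank}; on the smaller side: {Iris, Dave, Olga, Hank} → Frank is next (Frank > Iris).
  Step 4: remaining {Iris, Dave, Olga, Hank}; on the smaller side: {Dave, Olga, Hank} → Iris is next (Iris > Dave).
  Step 5: remaining {Dave, Olga, Hank}; on the smaller side: {Olga, Hank} → Dave is next (Dave > Olga).
  Step 6: remaining {Olga, Hank}; on the smaller side: {Hank} → Olga is next (Olga > Hank).
  Step 7: only Hank remains → lowest.
Final ranking (highest to lowest):

Alice > Leo > Frank > Iris > Dave > Olga > Hank


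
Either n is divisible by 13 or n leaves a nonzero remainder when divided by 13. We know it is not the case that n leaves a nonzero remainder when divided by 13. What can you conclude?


Disjunctive syllogism: P ∨ Q, ¬P ⊢ Q
Disjunction: n is divisible by 13 ∨ n leaves a nonzero remainder when divided by 13
We know it is not the case that n leaves a nonzero remainder when divided by 13.
By disjunctive syllogism, the other disjunct must be true.

n is divisible by 13


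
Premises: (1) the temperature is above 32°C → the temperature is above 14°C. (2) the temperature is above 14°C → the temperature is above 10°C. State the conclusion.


Hypothetical syllogism: P → Q, Q → R ⊢ P → R
Premise 1: the temperature is above 32°C → the temperature is above 14°C
Premise 2: the temperature is above 14°C → the temperature is above 10°C
Chain the implications: the middle term (the temperature is above 14°C) links the two.
Conclusion: If the temperature is above 32°C, then the temperature is above 10°C.

If the temperature is above 32°C, then the temperature is above 10°C.


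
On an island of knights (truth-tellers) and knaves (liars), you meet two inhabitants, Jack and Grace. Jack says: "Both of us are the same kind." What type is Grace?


Jack says: "Both of us are the same kind."
Case 1: Jack is a Knight (truth-teller)
  Statement is true → they ARE the same → Grace is also a Knight
Case 2: Jack is a Knave (liar)
  Statement is false → they are NOT the same → Grace is a Knight
In both cases, Grace is a Knight.

Knight


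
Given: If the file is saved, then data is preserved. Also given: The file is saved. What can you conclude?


Modus ponens: P → Q, P ⊢ Q
P: the file is saved
Q: data is preserved
We have P → Q and P is true.
By modus ponens, Q must be true.

Data is preserved


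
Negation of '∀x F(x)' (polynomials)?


Original: ∀x F(x)
Rule: ¬∀→∃, ¬∃→∀, negate predicate.
Negation: ∃x ¬F(x)

∃x ¬F(x)


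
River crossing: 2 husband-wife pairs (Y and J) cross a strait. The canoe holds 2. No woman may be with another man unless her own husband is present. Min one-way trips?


Label couples Y and J.
1. WY+WJ → (far: WY,WJ; near: HY,HJ)
2. WY ←   (far: WJ; near: HY,HJ,WY)
3. HY+HJ → (far: HY,HJ,WJ; near: WY)
4. HY ←   (far: HJ,WJ; near: HY,WY)  — HY returns, since WY is alone on near bank
5. HY+WY → (far: all four; near: empty)
Every state respects the constraint.
Minimum trips = 5

5


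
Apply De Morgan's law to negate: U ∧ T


De Morgan's law: ¬(P ∧ Q) ≡ ¬P ∨ ¬Q
¬(U ∧ T) = ¬U ∨ ¬T

¬U ∨ ¬T


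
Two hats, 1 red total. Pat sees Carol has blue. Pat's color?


Total red = 1, Carol = blue
Red accounted for: 0
Remaining for Pat: 1
Pat's hat is red.

red


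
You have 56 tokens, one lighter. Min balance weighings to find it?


Each weighing has 3 outcomes (left heavy / balance / right heavy), so k weighings distinguish at most 3^k cases; splitting into three near-equal groups achieves this.
Need 3^k ≥ 56: 3^3 = 27 < 56 ≤ 3^4 = 81
k = ⌈log₃(56)⌉ = 4

4


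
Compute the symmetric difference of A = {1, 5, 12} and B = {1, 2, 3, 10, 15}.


A = {1, 5, 12}
B = {1, 2, 3, 10, 15}
Operation: symmetric difference
In A only: [5, 12], in B only: [2, 3, 10, 15]

{2, 3, 5, 10, 12, 15}


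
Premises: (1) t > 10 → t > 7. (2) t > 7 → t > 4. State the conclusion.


Hypothetical syllogism: P → Q, Q → R ⊢ P → R
Premise 1: t > 10 → t > 7
Premise 2: t > 7 → t > 4
Chain the implications: the middle term (t > 7) links the two.
Conclusion: If t > 10, then t > 4.

If t > 10, then t > 4.


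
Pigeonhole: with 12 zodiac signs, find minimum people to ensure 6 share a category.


Pigeonhole: to guarantee k in one of n categories, need (k-1)×n + 1.
k = 6, n = 12
Minimum = (6-1) × 12 + 1 = 5 × 12 + 1

61


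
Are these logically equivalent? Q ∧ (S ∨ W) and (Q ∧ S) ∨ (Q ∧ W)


Expression 1: Q ∧ (S ∨ W)
Expression 2: (Q ∧ S) ∨ (Q ∧ W)
Truth table (Q S W | Expr1 Expr2):
  T T T |   T     T
  T T F |   T     T
  T F T |   T     T
  T F F |   F     F
  F T T |   F     F
  F T F |   F     F
  F F T |   F     F
  F F F |   F     F
All 8 rows agree, so the expressions are logically equivalent.

Yes


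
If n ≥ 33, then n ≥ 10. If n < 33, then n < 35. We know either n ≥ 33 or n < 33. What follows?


Constructive dilemma: (P → Q) ∧ (R → S), P ∨ R ⊢ Q ∨ S
Premise 1: n ≥ 33 → n ≥ 10
Premise 2: n < 33 → n < 35
Premise 3: n ≥ 33 ∨ n < 33
Case 1: Assuming n ≥ 33, then by Premise 1, n ≥ 10.
Case 2: Assuming n < 33, then by Premise 2, n < 35.
Since one of n ≥ 33 or n < 33 must hold, we get n ≥ 10 or n < 35.

n ≥ 10 or n < 35.


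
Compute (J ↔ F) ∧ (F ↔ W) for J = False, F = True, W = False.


J = False, F = True, W = False
Step 1: J ↔ F is true when J and F have the same value. Result: False
Step 2: F ↔ W is true when F and W have the same value. Result: False
Step 3: False ∧ False = False

False


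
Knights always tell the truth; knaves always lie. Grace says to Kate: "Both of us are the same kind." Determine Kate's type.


Grace says: "Both of us are the same kind."
Case 1: Grace is a Knight (truth-teller)
  Statement is true → they ARE the same → Kate is also a Knight
Case 2: Grace is a Knave (liar)
  Statement is false → they are NOT the same → Kate is a Knight
In both cases, Kate is a Knight.

Knight


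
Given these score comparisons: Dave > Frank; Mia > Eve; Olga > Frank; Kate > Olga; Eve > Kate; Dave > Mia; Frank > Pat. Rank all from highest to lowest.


Constraints: Dave > Frank; Mia > Eve; Olga > Frank; Kate > Olga; Eve > Kate; Dave > Mia; Frank > Pat
Method: at each step, the next-highest is the one remaining person who never appears on the smaller side of a constraint between remaining people.
  Step 1: remaining {Pat, Dave, Olga, Kate, Frank, Mia, Eve}; on the smaller side: {Pat, Olga, Kate, Frank, Mia, Eve} → Dave is next (Dave > Frank; Dave > Mia).
  Step 2: remaining {Pat, Olga, Kate, Frank, Mia, Eve}; on the smaller side: {Pat, Olga, Kate, Frank, Eve} → Mia is next (Mia > Eve).
  Step 3: remaining {Pat, Olga, Kate, Frank, Eve}; on the smaller side: {Pat, Olga, Kate, Frank} → Eve is next (Eve > Kate).
  Step 4: remaining {Pat, Olga, Kate, Frank}; on the smaller side: {Pat, Olga, Frank} → Kate is next (Kate > Olga).
  Step 5: remaining {Pat, Olga, Frank}; on the smaller side: {Pat, Frank} → Olga is next (Olga > Frank).
  Step 6: remaining {Pat, Frank}; on the smaller side: {Pat} → Frank is next (Frank > Pat).
  Step 7: only Pat remains → lowest.
Final ranking (highest to lowest):

Dave > Mia > Eve > Kate > Olga > Frank > Pat


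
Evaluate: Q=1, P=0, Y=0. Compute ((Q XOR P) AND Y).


Q XOR P = 1^0 = 1
1 AND 0 = 0

0


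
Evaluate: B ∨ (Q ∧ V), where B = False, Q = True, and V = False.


B = False, Q = True, V = False
Step 1: Q ∧ V = True AND False = False
Step 2: B ∨ False = False OR False = False
AND evaluated first (higher precedence); then OR applied.

False


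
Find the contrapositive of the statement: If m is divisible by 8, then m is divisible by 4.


Original: If m is divisible by 8, then m is divisible by 4
Contrapositive: If ¬Q, then ¬P
Negate Q: not (m is divisible by 4)
Negate P: not (m is divisible by 8)

If not (m is divisible by 4), then not (m is divisible by 8).


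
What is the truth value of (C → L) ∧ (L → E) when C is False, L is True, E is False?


C = False, L = True, E = False
Step 1: C → L is false only when C=True and L=False. Result: True
Step 2: L → E is false only when L=True and E=False. Result: False
Step 3: True ∧ False = False

False


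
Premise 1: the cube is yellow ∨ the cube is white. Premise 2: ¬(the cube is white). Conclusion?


Disjunctive syllogism: P ∨ Q, ¬P ⊢ Q
Disjunction: the cube is yellow ∨ the cube is white
We know it is not the case that the cube is white.
By disjunctive syllogism, the other disjunct must be true.

The cube is yellow


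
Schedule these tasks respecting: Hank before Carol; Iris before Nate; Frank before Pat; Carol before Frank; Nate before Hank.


Constraints: Hank before Carol; Iris before Nate; Frank before Pat; Carol before Frank; Nate before Hank
Method: repeatedly schedule the remaining task that has no remaining task required before it.
  Step 1: remaining {Iris, Pat, Frank, Nate, Hank, Carol}; every task except Iris still has a predecessor pending → schedule Iris.
  Step 2: remaining {Pat, Frank, Nate, Hank, Carol}; every task except Nate still has a predecessor pending → schedule Nate.
  Step 3: remaining {Pat, Frank, Hank, Carol}; every task except Hank still has a predecessor pending → schedule Hank.
  Step 4: remaining {Pat, Frank, Carol}; every task except Carol still has a predecessor pending → schedule Carol.
  Step 5: remaining {Pat, Frank}; every task except Frank still has a predecessor pending → schedule Frank.
  Step 6: only Pat remains → schedule Pat.
Resulting order:

Iris → Nate → Hank → Carol → Frank → Pat


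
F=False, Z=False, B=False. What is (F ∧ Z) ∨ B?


F = False, Z = False, B = False
Expression: (F ∧ Z) ∨ B
Step 1: F ∧ Z = False AND False = False
Step 2: (False) ∨ B = False OR False = False

False


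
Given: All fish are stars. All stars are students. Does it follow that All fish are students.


Premise 1: All fish are stars.
Premise 2: All stars are students.
Conclusion: All fish are students.
Barbara syllogism (AAA-1): All A are B, All B are C → All A are C.
Middle term (stars) distributed in premise 2.

Valid


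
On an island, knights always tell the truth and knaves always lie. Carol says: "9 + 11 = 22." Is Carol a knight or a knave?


Statement: "9 + 11 = 22."
Actual: 9 + 11 = 20
Claimed: 22
Statement is FALSE → Carol lies → Knave

Knave


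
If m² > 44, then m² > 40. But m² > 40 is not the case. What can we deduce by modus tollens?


Modus tollens: P → Q, ¬Q ⊢ ¬P
P: m² > 44
Q: m² > 40
We have P → Q and Q is false.
By modus tollens, P must be false.

It is not the case that m² > 44


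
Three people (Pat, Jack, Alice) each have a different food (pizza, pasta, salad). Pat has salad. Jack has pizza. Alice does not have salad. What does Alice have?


From clues:
  Jack → pizza
  Pat → salad
By elimination, Alice gets the remaining.

pasta


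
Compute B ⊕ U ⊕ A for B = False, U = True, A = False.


B = False, U = True, A = False
Step 1: B ⊕ U = False XOR True = True
Step 2: True ⊕ A = True XOR False = True
XOR is true when an odd number of operands are true.

True


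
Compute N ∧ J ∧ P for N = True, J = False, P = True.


N = True, J = False, P = True
Step 1: N ∧ J = True AND False = False
Step 2: (False) ∧ P = (False) AND True = False
AND is true only when ALL operands are true.

False


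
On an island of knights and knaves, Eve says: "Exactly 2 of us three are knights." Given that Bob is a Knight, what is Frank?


Eve claims exactly 2 knights among Eve, Bob, Frank.
Given: Bob is a Knight.

Case 1: Eve is a Knight (tells truth)
  Then exactly 2 of the three are knights.
  Counting Eve, Bob: 2 knight(s) so far. Need 0 more → Frank = Knave.
Case 2: Eve is a Knave (lies)
  Then the count is NOT 2.
  If Frank = Knight, count = 2 = 2 → claim would be true, contradicts lie.
  If Frank = Knave, count = 1 ≠ 2 → lie confirmed ✓

Frank is a Knave.

Knave


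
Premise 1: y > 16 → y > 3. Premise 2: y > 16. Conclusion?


Modus ponens: P → Q, P ⊢ Q
P: y > 16
Q: y > 3
We have P → Q and P is true.
By modus ponens, Q must be true.

y > 3


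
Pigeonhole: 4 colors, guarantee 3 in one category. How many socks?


Pigeonhole: to guarantee k in one of n categories, need (k-1)×n + 1.
k = 3, n = 4
Minimum = (3-1) × 4 + 1 = 2 × 4 + 1

9


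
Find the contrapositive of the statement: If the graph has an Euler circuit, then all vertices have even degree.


Original: If the graph has an Euler circuit, then all vertices have even degree
Contrapositive: If ¬Q, then ¬P
Negate Q: not (all vertices have even degree)
Negate P: not (the graph has an Euler circuit)

If not (all vertices have even degree), then not (the graph has an Euler circuit).


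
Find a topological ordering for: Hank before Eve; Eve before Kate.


Constraints: Hank before Eve; Eve before Kate
Method: repeatedly schedule the remaining task that has no remaining task required before it.
  Step 1: remaining {Hank, Kate, Eve}; every task except Hank still has a predecessor pending → schedule Hank.
  Step 2: remaining {Kate, Eve}; every task except Eve still has a predecessor pending → schedule Eve.
  Step 3: only Kate remains → schedule Kate.
Resulting order:

Hank → Eve → Kate


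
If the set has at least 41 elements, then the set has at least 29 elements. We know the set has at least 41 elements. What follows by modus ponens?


Modus ponens: P → Q, P ⊢ Q
P: the set has at least 41 elements
Q: the set has at least 29 elements
We have P → Q and P is true.
By modus ponens, Q must be true.

The set has at least 29 elements
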